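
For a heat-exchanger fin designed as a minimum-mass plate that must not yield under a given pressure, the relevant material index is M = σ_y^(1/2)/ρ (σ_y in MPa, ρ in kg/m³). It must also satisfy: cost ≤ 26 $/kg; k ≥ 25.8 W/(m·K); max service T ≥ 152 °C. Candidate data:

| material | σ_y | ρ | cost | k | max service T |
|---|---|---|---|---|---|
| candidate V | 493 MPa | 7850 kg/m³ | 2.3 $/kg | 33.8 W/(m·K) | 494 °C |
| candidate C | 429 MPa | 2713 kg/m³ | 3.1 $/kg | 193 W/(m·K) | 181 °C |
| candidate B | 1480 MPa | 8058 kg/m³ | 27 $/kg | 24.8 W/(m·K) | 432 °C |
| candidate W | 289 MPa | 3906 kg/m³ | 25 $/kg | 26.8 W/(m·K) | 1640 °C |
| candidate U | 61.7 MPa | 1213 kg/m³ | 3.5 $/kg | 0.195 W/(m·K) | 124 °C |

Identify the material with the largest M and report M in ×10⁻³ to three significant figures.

candidate C, M = 7.63×10⁻³

Screen on constraints: cost ≤ 26 $/kg; k ≥ 25.8 W/(m·K); max service T ≥ 152 °C. Survivors: candidate V, candidate C, candidate W.
Computing M directly (units already consistent):
  candidate C: M = 7.63×10⁻³
  candidate W: M = 4.35×10⁻³
  candidate V: M = 2.83×10⁻³
Highest index: candidate C.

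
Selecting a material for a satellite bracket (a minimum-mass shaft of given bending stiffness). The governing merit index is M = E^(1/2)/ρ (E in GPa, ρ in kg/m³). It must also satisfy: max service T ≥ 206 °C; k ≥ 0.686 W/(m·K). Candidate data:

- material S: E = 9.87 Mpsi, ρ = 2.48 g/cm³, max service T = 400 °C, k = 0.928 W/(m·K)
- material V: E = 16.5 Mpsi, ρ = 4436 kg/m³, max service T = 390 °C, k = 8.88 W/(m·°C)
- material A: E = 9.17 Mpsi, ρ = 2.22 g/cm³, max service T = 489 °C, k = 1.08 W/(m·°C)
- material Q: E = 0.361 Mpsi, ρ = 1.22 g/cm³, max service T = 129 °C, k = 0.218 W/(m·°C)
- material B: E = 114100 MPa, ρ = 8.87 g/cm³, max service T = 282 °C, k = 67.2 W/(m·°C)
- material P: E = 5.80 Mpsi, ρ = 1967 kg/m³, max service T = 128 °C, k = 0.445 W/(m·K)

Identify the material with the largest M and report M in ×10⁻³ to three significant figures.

Screen on constraints: max service T ≥ 206 °C; k ≥ 0.686 W/(m·K). Survivors: material S, material V, material A, material B.
After converting to SI:
  material S: E = 68.05 GPa, ρ = 2480 kg/m³
  material V: E = 113.8 GPa, ρ = 4436 kg/m³
  material A: E = 63.22 GPa, ρ = 2220 kg/m³
  material B: E = 114.1 GPa, ρ = 8870 kg/m³
  material A: M = 3.58×10⁻³
  material S: M = 3.33×10⁻³
  material V: M = 2.40×10⁻³
  material B: M = 1.20×10⁻³
Material A ranks first.

material A, M = 3.58×10⁻³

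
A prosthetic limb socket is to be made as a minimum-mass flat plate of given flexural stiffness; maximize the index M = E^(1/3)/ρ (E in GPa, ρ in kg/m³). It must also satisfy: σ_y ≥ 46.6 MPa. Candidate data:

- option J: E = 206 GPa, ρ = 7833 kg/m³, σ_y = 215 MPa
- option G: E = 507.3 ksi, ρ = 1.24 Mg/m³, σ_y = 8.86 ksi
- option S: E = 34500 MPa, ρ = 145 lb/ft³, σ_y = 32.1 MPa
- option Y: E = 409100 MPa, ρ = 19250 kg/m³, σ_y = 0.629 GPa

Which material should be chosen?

option G

Screen on constraints: σ_y ≥ 46.6 MPa. Survivors: option J, option G, option Y.
Putting every candidate on a common basis:
  option J: E = 206.0 GPa, ρ = 7833 kg/m³
  option G: E = 3.498 GPa, ρ = 1240 kg/m³
  option Y: E = 409.1 GPa, ρ = 19250 kg/m³
  option G: M = 1.22×10⁻³
  option J: M = 0.754×10⁻³
  option Y: M = 0.386×10⁻³
Highest index: option G.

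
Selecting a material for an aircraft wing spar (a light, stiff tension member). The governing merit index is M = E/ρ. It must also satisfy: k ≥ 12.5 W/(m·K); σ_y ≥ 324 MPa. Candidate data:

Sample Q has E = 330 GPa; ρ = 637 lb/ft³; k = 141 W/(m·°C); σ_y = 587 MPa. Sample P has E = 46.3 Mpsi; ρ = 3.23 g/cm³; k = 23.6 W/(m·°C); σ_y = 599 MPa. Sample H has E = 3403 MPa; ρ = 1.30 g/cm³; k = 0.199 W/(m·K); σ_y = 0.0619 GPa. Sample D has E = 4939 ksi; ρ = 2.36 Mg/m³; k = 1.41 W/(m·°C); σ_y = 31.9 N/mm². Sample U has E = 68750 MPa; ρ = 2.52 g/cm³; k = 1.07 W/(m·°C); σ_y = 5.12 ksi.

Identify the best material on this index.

Screen on constraints: k ≥ 12.5 W/(m·K); σ_y ≥ 324 MPa. Survivors: sample Q, sample P.
After converting to SI:
  sample Q: E = 330.0 GPa, ρ = 10200 kg/m³
  sample P: E = 319.2 GPa, ρ = 3230 kg/m³
  sample P: M = 98.8 MN·m/kg
  sample Q: M = 32.3 MN·m/kg
Sample P has the largest M.

sample P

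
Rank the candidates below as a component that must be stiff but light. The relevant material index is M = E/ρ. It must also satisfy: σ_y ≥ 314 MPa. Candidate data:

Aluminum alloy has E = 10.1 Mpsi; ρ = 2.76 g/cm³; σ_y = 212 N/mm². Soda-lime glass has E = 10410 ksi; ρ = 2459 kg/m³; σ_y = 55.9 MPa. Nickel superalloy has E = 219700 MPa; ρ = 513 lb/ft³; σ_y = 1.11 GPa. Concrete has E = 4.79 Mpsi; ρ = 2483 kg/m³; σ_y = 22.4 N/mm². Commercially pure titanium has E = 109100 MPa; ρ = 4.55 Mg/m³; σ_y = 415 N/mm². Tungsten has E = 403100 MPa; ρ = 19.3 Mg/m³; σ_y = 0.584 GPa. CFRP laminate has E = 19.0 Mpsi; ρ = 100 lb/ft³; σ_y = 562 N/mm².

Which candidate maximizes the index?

CFRP laminate

Screen on constraints: σ_y ≥ 314 MPa. Survivors: nickel superalloy, commercially pure titanium, tungsten, CFRP laminate.
Putting every candidate on a common basis:
  nickel superalloy: E = 219.7 GPa, ρ = 8217 kg/m³
  commercially pure titanium: E = 109.1 GPa, ρ = 4550 kg/m³
  tungsten: E = 403.1 GPa, ρ = 19300 kg/m³
  CFRP laminate: E = 131.0 GPa, ρ = 1602 kg/m³
  CFRP laminate: M = 81.8 MN·m/kg
  nickel superalloy: M = 26.7 MN·m/kg
  commercially pure titanium: M = 24.0 MN·m/kg
  tungsten: M = 20.9 MN·m/kg
CFRP laminate ranks first.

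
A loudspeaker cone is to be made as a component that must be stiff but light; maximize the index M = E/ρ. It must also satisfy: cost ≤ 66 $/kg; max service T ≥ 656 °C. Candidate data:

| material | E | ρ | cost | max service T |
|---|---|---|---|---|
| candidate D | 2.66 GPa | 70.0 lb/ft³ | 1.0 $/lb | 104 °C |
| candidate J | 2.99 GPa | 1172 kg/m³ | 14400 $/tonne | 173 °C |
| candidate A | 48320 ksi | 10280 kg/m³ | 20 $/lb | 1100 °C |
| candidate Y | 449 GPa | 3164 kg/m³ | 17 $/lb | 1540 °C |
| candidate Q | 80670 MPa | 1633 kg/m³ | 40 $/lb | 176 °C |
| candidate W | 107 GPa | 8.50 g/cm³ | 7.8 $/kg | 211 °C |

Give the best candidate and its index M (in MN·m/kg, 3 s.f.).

candidate Y, M = 142 MN·m/kg

Screen on constraints: cost ≤ 66 $/kg; max service T ≥ 656 °C. Survivors: candidate A, candidate Y.
Putting every candidate on a common basis:
  candidate A: E = 333.2 GPa, ρ = 10280 kg/m³
  candidate Y: E = 449.0 GPa, ρ = 3164 kg/m³
  candidate Y: M = 142 MN·m/kg
  candidate A: M = 32.4 MN·m/kg
Highest index: candidate Y.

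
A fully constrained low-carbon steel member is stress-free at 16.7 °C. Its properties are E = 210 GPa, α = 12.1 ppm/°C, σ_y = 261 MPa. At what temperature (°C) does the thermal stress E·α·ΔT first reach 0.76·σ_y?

94.8 °C

E·α·ΔT = 198.4 MPa ⇒ ΔT = 198.4 / (210.0×10³ × 12.1×10⁻⁶) = 78.06 K.
T = 16.7 + 78.06 = 94.76 °C.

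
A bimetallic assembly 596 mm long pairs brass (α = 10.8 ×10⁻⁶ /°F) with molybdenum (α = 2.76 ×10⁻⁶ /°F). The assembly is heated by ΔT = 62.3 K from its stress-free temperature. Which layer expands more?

brass: α = 10.8×10⁻⁶/°F × 9/5 = 19.4×10⁻⁶/K.
molybdenum: α = 2.76×10⁻⁶/°F × 9/5 = 4.97×10⁻⁶/K.
α(brass) = 19.4×10⁻⁶/K vs α(molybdenum) = 4.97×10⁻⁶/K.
Higher α expands more for the same ΔT: brass.

brass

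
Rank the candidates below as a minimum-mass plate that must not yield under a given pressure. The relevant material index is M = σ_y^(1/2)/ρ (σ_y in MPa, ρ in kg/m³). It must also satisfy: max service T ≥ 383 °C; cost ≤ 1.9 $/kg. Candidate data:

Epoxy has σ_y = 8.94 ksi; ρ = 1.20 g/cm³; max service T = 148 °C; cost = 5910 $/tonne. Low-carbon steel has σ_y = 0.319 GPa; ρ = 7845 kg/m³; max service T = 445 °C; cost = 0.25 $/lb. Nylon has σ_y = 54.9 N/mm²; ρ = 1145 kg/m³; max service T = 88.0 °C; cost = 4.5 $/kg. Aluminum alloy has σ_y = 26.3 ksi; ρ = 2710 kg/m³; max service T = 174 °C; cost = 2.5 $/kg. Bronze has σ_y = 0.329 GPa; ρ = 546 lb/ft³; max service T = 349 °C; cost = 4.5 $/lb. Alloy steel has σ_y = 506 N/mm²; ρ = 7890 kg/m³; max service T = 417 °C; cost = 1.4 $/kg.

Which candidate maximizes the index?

Screen on constraints: max service T ≥ 383 °C; cost ≤ 1.9 $/kg. Survivors: low-carbon steel, alloy steel.
After converting to SI:
  low-carbon steel: σ_y = 319.0 MPa, ρ = 7845 kg/m³
  alloy steel: σ_y = 506.0 MPa, ρ = 7890 kg/m³
  alloy steel: M = 2.85×10⁻³
  low-carbon steel: M = 2.28×10⁻³
Highest index: alloy steel.

alloy steel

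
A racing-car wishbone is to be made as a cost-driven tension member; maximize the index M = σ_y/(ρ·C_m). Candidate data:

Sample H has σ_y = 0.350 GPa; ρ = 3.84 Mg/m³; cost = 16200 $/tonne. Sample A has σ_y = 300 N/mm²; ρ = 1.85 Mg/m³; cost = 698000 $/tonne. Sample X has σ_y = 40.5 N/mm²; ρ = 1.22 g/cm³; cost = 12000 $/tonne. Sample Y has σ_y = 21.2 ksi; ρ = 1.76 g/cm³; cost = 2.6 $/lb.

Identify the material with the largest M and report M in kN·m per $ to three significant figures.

Normalizing units and computing the index:
  sample H: σ_y = 350.0 MPa, ρ = 3840 kg/m³, cost = 16.20 $/kg
  sample A: σ_y = 300.0 MPa, ρ = 1850 kg/m³, cost = 698.0 $/kg
  sample X: σ_y = 40.50 MPa, ρ = 1220 kg/m³, cost = 12.00 $/kg
  sample Y: σ_y = 146.2 MPa, ρ = 1760 kg/m³, cost = 5.732 $/kg
  sample Y: M = 14.5 kN·m per $
  sample H: M = 5.63 kN·m per $
  sample X: M = 2.77 kN·m per $
  sample A: M = 0.232 kN·m per $
Sample Y has the largest M.

sample Y, M = 14.5 kN·m per $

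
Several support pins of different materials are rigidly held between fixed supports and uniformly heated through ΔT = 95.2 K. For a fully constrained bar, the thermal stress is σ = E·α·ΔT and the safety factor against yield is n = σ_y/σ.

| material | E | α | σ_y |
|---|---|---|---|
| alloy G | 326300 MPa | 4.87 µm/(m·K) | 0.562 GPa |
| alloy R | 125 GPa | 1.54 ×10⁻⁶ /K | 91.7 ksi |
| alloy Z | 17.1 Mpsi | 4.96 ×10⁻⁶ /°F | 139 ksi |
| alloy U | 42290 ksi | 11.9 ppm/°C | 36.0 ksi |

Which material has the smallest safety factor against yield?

Converting E to GPa, α to ×10⁻⁶/K, σ_y to MPa, then σ and n for each:
  alloy G: E = 326.3, α = 4.87, σ_y = 562.0 → σ = 151 MPa, n = 3.71
  alloy R: E = 125.0, α = 1.54, σ_y = 632.2 → σ = 18.3 MPa, n = 34.5
  alloy Z: E = 117.9, α = 8.93, σ_y = 958.4 → σ = 100 MPa, n = 9.56
  alloy U: E = 291.6, α = 11.9, σ_y = 248.2 → σ = 330 MPa, n = 0.751
Alloy U has the lowest safety factor, n = 0.751.

alloy U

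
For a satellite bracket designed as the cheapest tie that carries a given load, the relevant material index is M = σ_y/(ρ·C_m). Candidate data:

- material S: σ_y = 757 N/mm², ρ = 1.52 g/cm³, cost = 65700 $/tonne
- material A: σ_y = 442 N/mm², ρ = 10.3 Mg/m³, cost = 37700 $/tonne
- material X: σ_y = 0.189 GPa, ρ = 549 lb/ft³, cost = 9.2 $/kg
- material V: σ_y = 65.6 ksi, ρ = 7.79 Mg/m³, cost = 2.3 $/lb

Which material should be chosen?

material V

Convert each candidate to consistent units, then evaluate M:
  material S: σ_y = 757.0 MPa, ρ = 1520 kg/m³, cost = 65.70 $/kg
  material A: σ_y = 442.0 MPa, ρ = 10300 kg/m³, cost = 37.70 $/kg
  material X: σ_y = 189.0 MPa, ρ = 8794 kg/m³, cost = 9.200 $/kg
  material V: σ_y = 452.3 MPa, ρ = 7790 kg/m³, cost = 5.071 $/kg
  material V: M = 11.5 kN·m per $
  material S: M = 7.58 kN·m per $
  material X: M = 2.34 kN·m per $
  material A: M = 1.14 kN·m per $
Highest index: material V.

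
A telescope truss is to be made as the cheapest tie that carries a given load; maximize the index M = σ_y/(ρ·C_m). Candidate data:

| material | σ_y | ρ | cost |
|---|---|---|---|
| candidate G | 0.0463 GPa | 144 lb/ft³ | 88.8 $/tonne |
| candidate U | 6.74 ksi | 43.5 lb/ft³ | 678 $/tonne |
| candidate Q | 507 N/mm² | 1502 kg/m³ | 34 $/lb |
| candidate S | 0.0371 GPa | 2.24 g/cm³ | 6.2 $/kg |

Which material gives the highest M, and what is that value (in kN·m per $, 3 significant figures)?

After converting to SI:
  candidate G: σ_y = 46.30 MPa, ρ = 2307 kg/m³, cost = 0.08880 $/kg
  candidate U: σ_y = 46.47 MPa, ρ = 696.8 kg/m³, cost = 0.6780 $/kg
  candidate Q: σ_y = 507.0 MPa, ρ = 1502 kg/m³, cost = 74.96 $/kg
  candidate S: σ_y = 37.10 MPa, ρ = 2240 kg/m³, cost = 6.200 $/kg
  candidate G: M = 226 kN·m per $
  candidate U: M = 98.4 kN·m per $
  candidate Q: M = 4.50 kN·m per $
  candidate S: M = 2.67 kN·m per $
The maximum is for candidate G.

candidate G, M = 226 kN·m per $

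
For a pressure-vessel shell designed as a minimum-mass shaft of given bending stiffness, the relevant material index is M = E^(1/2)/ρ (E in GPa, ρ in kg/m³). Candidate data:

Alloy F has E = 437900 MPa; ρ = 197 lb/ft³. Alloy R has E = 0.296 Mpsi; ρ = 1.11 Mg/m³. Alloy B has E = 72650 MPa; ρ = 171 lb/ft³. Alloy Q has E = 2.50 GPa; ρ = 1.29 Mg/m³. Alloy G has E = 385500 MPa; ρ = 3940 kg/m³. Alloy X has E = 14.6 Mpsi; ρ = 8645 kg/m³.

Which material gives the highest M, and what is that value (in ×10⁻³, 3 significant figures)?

Normalizing units and computing the index:
  alloy F: E = 437.9 GPa, ρ = 3156 kg/m³
  alloy R: E = 2.041 GPa, ρ = 1110 kg/m³
  alloy B: E = 72.65 GPa, ρ = 2739 kg/m³
  alloy Q: E = 2.500 GPa, ρ = 1290 kg/m³
  alloy G: E = 385.5 GPa, ρ = 3940 kg/m³
  alloy X: E = 100.7 GPa, ρ = 8645 kg/m³
  alloy F: M = 6.63×10⁻³
  alloy G: M = 4.98×10⁻³
  alloy B: M = 3.11×10⁻³
  alloy R: M = 1.29×10⁻³
  alloy Q: M = 1.23×10⁻³
  alloy X: M = 1.16×10⁻³
The maximum is for alloy F.

alloy F, M = 6.63×10⁻³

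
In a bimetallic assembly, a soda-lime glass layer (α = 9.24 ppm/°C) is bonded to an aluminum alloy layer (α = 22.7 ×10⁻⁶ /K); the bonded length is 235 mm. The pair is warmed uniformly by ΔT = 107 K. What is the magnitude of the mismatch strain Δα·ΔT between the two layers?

1.44×10⁻³

Δα = |9.24 − 22.7|×10⁻⁶/K = 13.5×10⁻⁶/K.
Mismatch strain = Δα·ΔT = 13.5×10⁻⁶ × 107.0 = 1.44×10⁻³.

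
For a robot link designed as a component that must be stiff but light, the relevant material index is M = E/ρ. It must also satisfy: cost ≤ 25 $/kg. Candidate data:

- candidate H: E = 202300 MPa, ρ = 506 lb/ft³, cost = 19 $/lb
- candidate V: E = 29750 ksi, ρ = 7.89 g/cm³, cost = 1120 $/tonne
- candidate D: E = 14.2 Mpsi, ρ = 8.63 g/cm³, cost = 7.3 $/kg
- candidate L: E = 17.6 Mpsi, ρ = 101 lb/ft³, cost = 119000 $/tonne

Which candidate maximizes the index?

candidate V

Screen on constraints: cost ≤ 25 $/kg. Survivors: candidate V, candidate D.
After converting to SI:
  candidate V: E = 205.1 GPa, ρ = 7890 kg/m³
  candidate D: E = 97.91 GPa, ρ = 8630 kg/m³
  candidate V: M = 26.0 MN·m/kg
  candidate D: M = 11.3 MN·m/kg
Highest index: candidate V.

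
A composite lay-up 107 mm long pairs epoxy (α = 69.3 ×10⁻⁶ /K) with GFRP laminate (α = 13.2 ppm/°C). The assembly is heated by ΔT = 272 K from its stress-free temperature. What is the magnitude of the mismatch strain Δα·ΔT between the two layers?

Δα = |69.3 − 13.2|×10⁻⁶/K = 56.1×10⁻⁶/K.
Mismatch strain = Δα·ΔT = 56.1×10⁻⁶ × 272.0 = 0.0153.

0.0153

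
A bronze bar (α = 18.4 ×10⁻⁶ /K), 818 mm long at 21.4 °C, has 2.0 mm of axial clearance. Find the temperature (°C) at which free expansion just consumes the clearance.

α·L₀·ΔT = 2.0 mm ⇒ ΔT = 2.0 / (18.4×10⁻⁶ × 818.0) = 132.9 K.
T = 21.4 + 132.9 = 154.3 °C.

154 °C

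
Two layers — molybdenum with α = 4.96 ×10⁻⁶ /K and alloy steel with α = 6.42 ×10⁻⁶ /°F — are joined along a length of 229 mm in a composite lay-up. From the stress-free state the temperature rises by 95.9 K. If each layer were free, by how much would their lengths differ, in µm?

145 µm

alloy steel: α = 6.42×10⁻⁶/°F × 9/5 = 11.6×10⁻⁶/K.
Δα = |4.96 − 11.6|×10⁻⁶/K = 6.60×10⁻⁶/K.
ΔL_mismatch = Δα·L·ΔT = 6.60×10⁻⁶ × 229.0 mm × 95.9 K = 145 µm.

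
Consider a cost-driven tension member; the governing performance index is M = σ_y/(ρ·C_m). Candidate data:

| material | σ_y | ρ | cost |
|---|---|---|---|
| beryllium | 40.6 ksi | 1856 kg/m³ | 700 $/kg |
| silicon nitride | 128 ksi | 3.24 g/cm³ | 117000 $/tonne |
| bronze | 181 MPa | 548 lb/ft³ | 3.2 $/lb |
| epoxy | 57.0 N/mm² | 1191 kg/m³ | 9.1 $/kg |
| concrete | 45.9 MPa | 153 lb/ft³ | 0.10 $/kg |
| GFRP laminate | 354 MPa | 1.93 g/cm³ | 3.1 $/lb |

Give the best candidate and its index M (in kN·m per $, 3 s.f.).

Putting every candidate on a common basis:
  beryllium: σ_y = 279.9 MPa, ρ = 1856 kg/m³, cost = 700.0 $/kg
  silicon nitride: σ_y = 882.5 MPa, ρ = 3240 kg/m³, cost = 117.0 $/kg
  bronze: σ_y = 181.0 MPa, ρ = 8778 kg/m³, cost = 7.055 $/kg
  epoxy: σ_y = 57.00 MPa, ρ = 1191 kg/m³, cost = 9.100 $/kg
  concrete: σ_y = 45.90 MPa, ρ = 2451 kg/m³, cost = 0.1000 $/kg
  GFRP laminate: σ_y = 354.0 MPa, ρ = 1930 kg/m³, cost = 6.834 $/kg
  concrete: M = 187 kN·m per $
  GFRP laminate: M = 26.8 kN·m per $
  epoxy: M = 5.26 kN·m per $
  bronze: M = 2.92 kN·m per $
  silicon nitride: M = 2.33 kN·m per $
  beryllium: M = 0.215 kN·m per $
Highest index: concrete.

concrete, M = 187 kN·m per $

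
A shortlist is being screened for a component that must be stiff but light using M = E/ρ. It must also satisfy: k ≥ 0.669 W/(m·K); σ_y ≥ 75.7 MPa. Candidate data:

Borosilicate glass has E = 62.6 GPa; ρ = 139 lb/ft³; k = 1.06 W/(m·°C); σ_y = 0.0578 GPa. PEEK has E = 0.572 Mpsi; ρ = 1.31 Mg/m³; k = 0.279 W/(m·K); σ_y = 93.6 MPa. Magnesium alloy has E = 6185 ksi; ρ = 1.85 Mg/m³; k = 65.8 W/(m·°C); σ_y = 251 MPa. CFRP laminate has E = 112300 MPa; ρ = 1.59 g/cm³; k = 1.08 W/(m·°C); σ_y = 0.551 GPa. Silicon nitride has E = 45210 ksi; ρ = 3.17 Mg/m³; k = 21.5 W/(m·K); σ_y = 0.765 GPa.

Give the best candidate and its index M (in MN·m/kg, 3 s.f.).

Screen on constraints: k ≥ 0.669 W/(m·K); σ_y ≥ 75.7 MPa. Survivors: magnesium alloy, CFRP laminate, silicon nitride.
Normalizing units and computing the index:
  magnesium alloy: E = 42.64 GPa, ρ = 1850 kg/m³
  CFRP laminate: E = 112.3 GPa, ρ = 1590 kg/m³
  silicon nitride: E = 311.7 GPa, ρ = 3170 kg/m³
  silicon nitride: M = 98.3 MN·m/kg
  CFRP laminate: M = 70.6 MN·m/kg
  magnesium alloy: M = 23.1 MN·m/kg
Highest index: silicon nitride.

silicon nitride, M = 98.3 MN·m/kg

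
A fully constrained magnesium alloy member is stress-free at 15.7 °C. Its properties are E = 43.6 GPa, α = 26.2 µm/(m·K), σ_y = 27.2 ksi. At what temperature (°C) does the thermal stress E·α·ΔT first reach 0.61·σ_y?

116 °C

σ_y = 27.2 ksi = 187.5 MPa.
E·α·ΔT = 114.4 MPa ⇒ ΔT = 114.4 / (43.60×10³ × 26.2×10⁻⁶) = 100.1 K.
T = 15.7 + 100.1 = 115.8 °C.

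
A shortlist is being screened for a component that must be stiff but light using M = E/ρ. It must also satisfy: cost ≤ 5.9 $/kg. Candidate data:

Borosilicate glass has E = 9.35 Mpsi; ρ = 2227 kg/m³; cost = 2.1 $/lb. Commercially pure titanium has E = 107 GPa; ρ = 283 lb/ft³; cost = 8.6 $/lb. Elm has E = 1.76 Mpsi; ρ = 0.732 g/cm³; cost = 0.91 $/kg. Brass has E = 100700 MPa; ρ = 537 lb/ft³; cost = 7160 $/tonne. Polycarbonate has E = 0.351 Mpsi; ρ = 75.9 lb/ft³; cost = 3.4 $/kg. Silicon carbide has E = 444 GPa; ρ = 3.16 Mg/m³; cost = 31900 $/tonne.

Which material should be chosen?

Screen on constraints: cost ≤ 5.9 $/kg. Survivors: borosilicate glass, elm, polycarbonate.
Convert each candidate to consistent units, then evaluate M:
  borosilicate glass: E = 64.47 GPa, ρ = 2227 kg/m³
  elm: E = 12.13 GPa, ρ = 732.0 kg/m³
  polycarbonate: E = 2.420 GPa, ρ = 1216 kg/m³
  borosilicate glass: M = 28.9 MN·m/kg
  elm: M = 16.6 MN·m/kg
  polycarbonate: M = 1.99 MN·m/kg
Borosilicate glass has the largest M.

borosilicate glass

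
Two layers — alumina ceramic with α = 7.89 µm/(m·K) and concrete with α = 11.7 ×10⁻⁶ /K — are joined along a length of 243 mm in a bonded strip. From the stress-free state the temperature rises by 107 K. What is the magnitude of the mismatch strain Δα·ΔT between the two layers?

4.08×10⁻⁴

Δα = |7.89 − 11.7|×10⁻⁶/K = 3.81×10⁻⁶/K.
Mismatch strain = Δα·ΔT = 3.81×10⁻⁶ × 107.0 = 4.08×10⁻⁴.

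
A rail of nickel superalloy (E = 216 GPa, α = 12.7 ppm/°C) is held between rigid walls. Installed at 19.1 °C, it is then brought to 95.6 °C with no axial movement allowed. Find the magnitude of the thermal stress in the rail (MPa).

ΔT = 76.50 K. Constrained thermal stress σ = E·α·ΔT = 216.0×10³ MPa × 12.7×10⁻⁶ × 76.50 = 210 MPa (compressive).

210 MPa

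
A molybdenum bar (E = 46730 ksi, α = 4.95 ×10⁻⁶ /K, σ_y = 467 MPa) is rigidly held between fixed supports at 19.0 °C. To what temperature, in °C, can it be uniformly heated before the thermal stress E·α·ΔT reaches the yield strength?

312 °C

E = 46730 ksi = 322.2 GPa.
E·α·ΔT = 467.0 MPa ⇒ ΔT = 467.0 / (322.2×10³ × 4.95×10⁻⁶) = 292.8 K.
T = 19.0 + 292.8 = 311.8 °C.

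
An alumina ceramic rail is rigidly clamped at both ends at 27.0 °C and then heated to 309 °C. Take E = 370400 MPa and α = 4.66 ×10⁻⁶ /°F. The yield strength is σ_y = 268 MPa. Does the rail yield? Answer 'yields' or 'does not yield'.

yields

E = 370400 MPa = 370.4 GPa.
α = 4.66×10⁻⁶/°F × 9/5 = 8.39×10⁻⁶/K.
ΔT = 282.0 K. Constrained thermal stress σ = E·α·ΔT = 370.4×10³ MPa × 8.39×10⁻⁶ × 282.0 = 876 MPa (compressive).
Compare to σ_y = 268 MPa: σ ≥ σ_y, so it yields.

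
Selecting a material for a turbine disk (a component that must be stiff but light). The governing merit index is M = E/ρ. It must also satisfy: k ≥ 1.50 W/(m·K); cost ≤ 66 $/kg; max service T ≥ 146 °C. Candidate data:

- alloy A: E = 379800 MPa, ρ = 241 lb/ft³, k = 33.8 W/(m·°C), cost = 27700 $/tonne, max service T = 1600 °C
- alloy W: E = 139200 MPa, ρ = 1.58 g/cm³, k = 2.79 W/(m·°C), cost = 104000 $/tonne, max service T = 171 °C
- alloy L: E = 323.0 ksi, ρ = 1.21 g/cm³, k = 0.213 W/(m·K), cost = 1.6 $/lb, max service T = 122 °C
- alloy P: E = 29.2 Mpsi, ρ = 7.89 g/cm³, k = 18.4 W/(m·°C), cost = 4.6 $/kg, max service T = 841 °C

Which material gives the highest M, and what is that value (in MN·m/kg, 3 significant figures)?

alloy A, M = 98.4 MN·m/kg

Screen on constraints: k ≥ 1.50 W/(m·K); cost ≤ 66 $/kg; max service T ≥ 146 °C. Survivors: alloy A, alloy P.
Normalizing units and computing the index:
  alloy A: E = 379.8 GPa, ρ = 3860 kg/m³
  alloy P: E = 201.3 GPa, ρ = 7890 kg/m³
  alloy A: M = 98.4 MN·m/kg
  alloy P: M = 25.5 MN·m/kg
Alloy A ranks first.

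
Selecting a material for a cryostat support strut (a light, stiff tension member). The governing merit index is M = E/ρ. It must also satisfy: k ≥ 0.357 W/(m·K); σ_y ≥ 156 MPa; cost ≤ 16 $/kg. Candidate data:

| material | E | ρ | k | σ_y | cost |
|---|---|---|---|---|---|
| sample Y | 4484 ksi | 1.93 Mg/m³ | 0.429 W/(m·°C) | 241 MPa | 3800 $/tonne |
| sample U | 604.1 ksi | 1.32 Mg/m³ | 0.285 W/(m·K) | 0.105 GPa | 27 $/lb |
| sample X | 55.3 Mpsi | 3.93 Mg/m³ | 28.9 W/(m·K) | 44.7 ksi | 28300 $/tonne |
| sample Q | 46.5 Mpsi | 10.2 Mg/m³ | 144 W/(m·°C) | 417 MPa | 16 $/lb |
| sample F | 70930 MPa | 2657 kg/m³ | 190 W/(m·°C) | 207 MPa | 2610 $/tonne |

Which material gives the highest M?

Screen on constraints: k ≥ 0.357 W/(m·K); σ_y ≥ 156 MPa; cost ≤ 16 $/kg. Survivors: sample Y, sample F.
Normalizing units and computing the index:
  sample Y: E = 30.92 GPa, ρ = 1930 kg/m³
  sample F: E = 70.93 GPa, ρ = 2657 kg/m³
  sample F: M = 26.7 MN·m/kg
  sample Y: M = 16.0 MN·m/kg
Sample F has the largest M.

sample F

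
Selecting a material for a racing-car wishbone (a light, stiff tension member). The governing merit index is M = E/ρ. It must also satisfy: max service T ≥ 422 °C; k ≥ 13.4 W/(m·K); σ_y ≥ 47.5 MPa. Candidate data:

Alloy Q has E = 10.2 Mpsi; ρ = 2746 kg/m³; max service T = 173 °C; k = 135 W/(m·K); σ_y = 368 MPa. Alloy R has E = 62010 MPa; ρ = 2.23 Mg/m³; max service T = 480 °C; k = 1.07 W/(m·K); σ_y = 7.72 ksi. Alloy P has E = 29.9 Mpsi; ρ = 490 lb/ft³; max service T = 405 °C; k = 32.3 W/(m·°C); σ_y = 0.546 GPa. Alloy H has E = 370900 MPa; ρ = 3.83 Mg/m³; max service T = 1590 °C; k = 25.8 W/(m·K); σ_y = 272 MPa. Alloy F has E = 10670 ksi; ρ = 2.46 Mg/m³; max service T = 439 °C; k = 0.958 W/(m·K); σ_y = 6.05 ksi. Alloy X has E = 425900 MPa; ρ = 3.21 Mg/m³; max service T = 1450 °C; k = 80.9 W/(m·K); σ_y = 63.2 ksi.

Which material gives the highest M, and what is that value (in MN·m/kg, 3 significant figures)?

alloy X, M = 133 MN·m/kg

Screen on constraints: max service T ≥ 422 °C; k ≥ 13.4 W/(m·K); σ_y ≥ 47.5 MPa. Survivors: alloy H, alloy X.
In SI units:
  alloy H: E = 370.9 GPa, ρ = 3830 kg/m³
  alloy X: E = 425.9 GPa, ρ = 3210 kg/m³
  alloy X: M = 133 MN·m/kg
  alloy H: M = 96.8 MN·m/kg
Alloy X has the largest M.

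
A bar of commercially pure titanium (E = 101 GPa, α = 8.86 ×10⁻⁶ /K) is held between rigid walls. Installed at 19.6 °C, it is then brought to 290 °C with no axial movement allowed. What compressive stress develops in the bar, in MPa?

ΔT = 270.4 K. Constrained thermal stress σ = E·α·ΔT = 101.0×10³ MPa × 8.86×10⁻⁶ × 270.4 = 242 MPa (compressive).

242 MPa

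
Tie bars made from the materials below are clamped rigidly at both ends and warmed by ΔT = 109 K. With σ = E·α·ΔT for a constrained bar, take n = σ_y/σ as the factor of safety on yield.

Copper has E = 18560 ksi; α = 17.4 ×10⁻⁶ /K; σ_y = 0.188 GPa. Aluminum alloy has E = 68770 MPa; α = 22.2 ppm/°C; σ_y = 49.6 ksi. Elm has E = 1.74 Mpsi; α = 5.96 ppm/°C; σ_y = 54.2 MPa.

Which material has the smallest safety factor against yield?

Per material, after unit conversion:
  copper: E = 128.0, α = 17.4, σ_y = 188.0 → σ = 243 MPa, n = 0.775
  aluminum alloy: E = 68.77, α = 22.2, σ_y = 342.0 → σ = 166 MPa, n = 2.06
  elm: E = 12.00, α = 5.96, σ_y = 54.20 → σ = 7.79 MPa, n = 6.95
The minimum is copper at n = 0.775.

copper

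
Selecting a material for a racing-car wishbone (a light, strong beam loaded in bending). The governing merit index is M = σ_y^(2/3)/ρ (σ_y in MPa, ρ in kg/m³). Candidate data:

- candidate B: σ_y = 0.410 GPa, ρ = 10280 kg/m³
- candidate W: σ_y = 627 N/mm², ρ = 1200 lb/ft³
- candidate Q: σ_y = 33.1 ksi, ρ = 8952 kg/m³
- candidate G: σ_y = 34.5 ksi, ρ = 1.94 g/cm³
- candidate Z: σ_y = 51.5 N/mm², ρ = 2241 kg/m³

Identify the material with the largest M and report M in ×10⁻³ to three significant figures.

Normalizing units and computing the index:
  candidate B: σ_y = 410.0 MPa, ρ = 10280 kg/m³
  candidate W: σ_y = 627.0 MPa, ρ = 19220 kg/m³
  candidate Q: σ_y = 228.2 MPa, ρ = 8952 kg/m³
  candidate G: σ_y = 237.9 MPa, ρ = 1940 kg/m³
  candidate Z: σ_y = 51.50 MPa, ρ = 2241 kg/m³
  candidate G: M = 19.8×10⁻³
  candidate Z: M = 6.18×10⁻³
  candidate B: M = 5.37×10⁻³
  candidate Q: M = 4.17×10⁻³
  candidate W: M = 3.81×10⁻³
Candidate G ranks first.

candidate G, M = 19.8×10⁻³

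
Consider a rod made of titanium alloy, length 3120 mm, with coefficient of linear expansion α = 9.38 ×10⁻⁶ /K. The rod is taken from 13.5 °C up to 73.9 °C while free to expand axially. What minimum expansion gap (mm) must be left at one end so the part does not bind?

ΔT = 73.9 − 13.5 = 60.40 K.
ΔL = α·L₀·ΔT = 9.38×10⁻⁶ × 3120 mm × 60.40 K = 1.77 mm.

1.77 mm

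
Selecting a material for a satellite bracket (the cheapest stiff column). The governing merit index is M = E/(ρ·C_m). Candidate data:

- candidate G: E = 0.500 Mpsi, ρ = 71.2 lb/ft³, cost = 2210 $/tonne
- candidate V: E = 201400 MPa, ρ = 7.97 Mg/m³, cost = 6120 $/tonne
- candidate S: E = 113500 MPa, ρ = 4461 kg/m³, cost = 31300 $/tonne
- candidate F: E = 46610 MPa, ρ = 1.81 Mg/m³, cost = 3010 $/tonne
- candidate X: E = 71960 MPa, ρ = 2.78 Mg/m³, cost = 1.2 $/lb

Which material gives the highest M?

Convert each candidate to consistent units, then evaluate M:
  candidate G: E = 3.447 GPa, ρ = 1141 kg/m³, cost = 2.210 $/kg
  candidate V: E = 201.4 GPa, ρ = 7970 kg/m³, cost = 6.120 $/kg
  candidate S: E = 113.5 GPa, ρ = 4461 kg/m³, cost = 31.30 $/kg
  candidate F: E = 46.61 GPa, ρ = 1810 kg/m³, cost = 3.010 $/kg
  candidate X: E = 71.96 GPa, ρ = 2780 kg/m³, cost = 2.646 $/kg
  candidate X: M = 9.78 MN·m per $
  candidate F: M = 8.56 MN·m per $
  candidate V: M = 4.13 MN·m per $
  candidate G: M = 1.37 MN·m per $
  candidate S: M = 0.813 MN·m per $
Candidate X has the largest M.

candidate X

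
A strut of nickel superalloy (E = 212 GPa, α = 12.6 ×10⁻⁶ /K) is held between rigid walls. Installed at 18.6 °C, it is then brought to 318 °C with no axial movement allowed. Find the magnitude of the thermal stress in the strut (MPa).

800 MPa

ΔT = 299.4 K. Constrained thermal stress σ = E·α·ΔT = 212.0×10³ MPa × 12.6×10⁻⁶ × 299.4 = 800 MPa (compressive).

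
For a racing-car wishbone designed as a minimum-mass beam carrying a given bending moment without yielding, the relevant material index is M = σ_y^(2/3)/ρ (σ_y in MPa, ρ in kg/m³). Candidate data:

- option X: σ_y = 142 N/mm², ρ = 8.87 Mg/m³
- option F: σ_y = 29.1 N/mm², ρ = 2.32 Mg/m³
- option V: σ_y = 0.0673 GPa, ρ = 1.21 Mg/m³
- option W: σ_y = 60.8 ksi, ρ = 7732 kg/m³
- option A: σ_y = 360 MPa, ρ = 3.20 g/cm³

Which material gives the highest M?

option A

After converting to SI:
  option X: σ_y = 142.0 MPa, ρ = 8870 kg/m³
  option F: σ_y = 29.10 MPa, ρ = 2320 kg/m³
  option V: σ_y = 67.30 MPa, ρ = 1210 kg/m³
  option W: σ_y = 419.2 MPa, ρ = 7732 kg/m³
  option A: σ_y = 360.0 MPa, ρ = 3200 kg/m³
  option A: M = 15.8×10⁻³
  option V: M = 13.7×10⁻³
  option W: M = 7.24×10⁻³
  option F: M = 4.08×10⁻³
  option X: M = 3.07×10⁻³
Option A has the largest M.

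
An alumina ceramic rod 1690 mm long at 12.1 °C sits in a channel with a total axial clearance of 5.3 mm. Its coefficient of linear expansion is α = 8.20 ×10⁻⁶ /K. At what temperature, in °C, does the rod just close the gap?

α·L₀·ΔT = 5.3 mm ⇒ ΔT = 5.3 / (8.20×10⁻⁶ × 1690.0) = 382.5 K.
T = 12.1 + 382.5 = 394.6 °C.

395 °C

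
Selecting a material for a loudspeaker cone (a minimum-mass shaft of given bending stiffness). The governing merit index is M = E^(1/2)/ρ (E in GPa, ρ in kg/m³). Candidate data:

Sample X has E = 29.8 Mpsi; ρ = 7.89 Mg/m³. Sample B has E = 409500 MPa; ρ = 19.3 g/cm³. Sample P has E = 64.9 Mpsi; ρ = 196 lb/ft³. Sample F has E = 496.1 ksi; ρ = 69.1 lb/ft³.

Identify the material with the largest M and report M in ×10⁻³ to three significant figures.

sample P, M = 6.74×10⁻³

Putting every candidate on a common basis:
  sample X: E = 205.5 GPa, ρ = 7890 kg/m³
  sample B: E = 409.5 GPa, ρ = 19300 kg/m³
  sample P: E = 447.5 GPa, ρ = 3140 kg/m³
  sample F: E = 3.420 GPa, ρ = 1107 kg/m³
  sample P: M = 6.74×10⁻³
  sample X: M = 1.82×10⁻³
  sample F: M = 1.67×10⁻³
  sample B: M = 1.05×10⁻³
Sample P has the largest M.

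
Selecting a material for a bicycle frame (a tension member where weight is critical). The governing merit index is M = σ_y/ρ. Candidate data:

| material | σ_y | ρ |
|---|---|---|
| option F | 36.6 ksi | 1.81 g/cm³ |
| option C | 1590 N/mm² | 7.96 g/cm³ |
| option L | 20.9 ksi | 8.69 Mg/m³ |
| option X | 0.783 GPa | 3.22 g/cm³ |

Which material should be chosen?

In SI units:
  option F: σ_y = 252.3 MPa, ρ = 1810 kg/m³
  option C: σ_y = 1590 MPa, ρ = 7960 kg/m³
  option L: σ_y = 144.1 MPa, ρ = 8690 kg/m³
  option X: σ_y = 783.0 MPa, ρ = 3220 kg/m³
  option X: M = 243 kN·m/kg
  option C: M = 200 kN·m/kg
  option F: M = 139 kN·m/kg
  option L: M = 16.6 kN·m/kg
Option X ranks first.

option X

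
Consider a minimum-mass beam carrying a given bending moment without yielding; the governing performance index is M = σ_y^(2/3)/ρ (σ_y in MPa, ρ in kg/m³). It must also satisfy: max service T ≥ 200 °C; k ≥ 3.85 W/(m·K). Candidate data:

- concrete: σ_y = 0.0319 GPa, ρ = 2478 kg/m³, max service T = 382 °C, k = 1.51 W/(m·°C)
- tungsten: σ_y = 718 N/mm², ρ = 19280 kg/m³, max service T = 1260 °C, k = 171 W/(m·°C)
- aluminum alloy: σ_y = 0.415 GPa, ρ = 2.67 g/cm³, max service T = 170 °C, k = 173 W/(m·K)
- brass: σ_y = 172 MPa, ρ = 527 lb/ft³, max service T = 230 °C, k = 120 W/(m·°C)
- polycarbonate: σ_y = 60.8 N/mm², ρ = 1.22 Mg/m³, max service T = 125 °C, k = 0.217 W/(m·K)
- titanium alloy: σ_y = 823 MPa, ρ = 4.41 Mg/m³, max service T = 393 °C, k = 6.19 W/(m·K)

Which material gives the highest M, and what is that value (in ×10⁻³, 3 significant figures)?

Screen on constraints: max service T ≥ 200 °C; k ≥ 3.85 W/(m·K). Survivors: tungsten, brass, titanium alloy.
Putting every candidate on a common basis:
  tungsten: σ_y = 718.0 MPa, ρ = 19280 kg/m³
  brass: σ_y = 172.0 MPa, ρ = 8442 kg/m³
  titanium alloy: σ_y = 823.0 MPa, ρ = 4410 kg/m³
  titanium alloy: M = 19.9×10⁻³
  tungsten: M = 4.16×10⁻³
  brass: M = 3.66×10⁻³
Titanium alloy ranks first.

titanium alloy, M = 19.9×10⁻³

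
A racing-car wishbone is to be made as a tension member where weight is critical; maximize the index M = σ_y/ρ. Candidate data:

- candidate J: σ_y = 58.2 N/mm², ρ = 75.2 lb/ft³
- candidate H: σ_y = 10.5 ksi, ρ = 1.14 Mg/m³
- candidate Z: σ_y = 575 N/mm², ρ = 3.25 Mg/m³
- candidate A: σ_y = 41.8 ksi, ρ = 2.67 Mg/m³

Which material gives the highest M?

candidate Z

Convert each candidate to consistent units, then evaluate M:
  candidate J: σ_y = 58.20 MPa, ρ = 1205 kg/m³
  candidate H: σ_y = 72.39 MPa, ρ = 1140 kg/m³
  candidate Z: σ_y = 575.0 MPa, ρ = 3250 kg/m³
  candidate A: σ_y = 288.2 MPa, ρ = 2670 kg/m³
  candidate Z: M = 177 kN·m/kg
  candidate A: M = 108 kN·m/kg
  candidate H: M = 63.5 kN·m/kg
  candidate J: M = 48.3 kN·m/kg
Candidate Z ranks first.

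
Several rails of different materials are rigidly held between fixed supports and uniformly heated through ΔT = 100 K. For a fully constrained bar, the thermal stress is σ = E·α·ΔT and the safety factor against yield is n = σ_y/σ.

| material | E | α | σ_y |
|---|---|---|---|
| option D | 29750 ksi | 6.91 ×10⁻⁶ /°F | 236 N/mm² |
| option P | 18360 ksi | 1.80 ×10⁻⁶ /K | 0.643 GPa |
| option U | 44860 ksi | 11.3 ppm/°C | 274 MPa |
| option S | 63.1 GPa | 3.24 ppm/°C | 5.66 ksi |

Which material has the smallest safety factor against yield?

option U

Converting E to GPa, α to ×10⁻⁶/K, σ_y to MPa, then σ and n for each:
  option D: E = 205.1, α = 12.4, σ_y = 236.0 → σ = 255 MPa, n = 0.925
  option P: E = 126.6, α = 1.80, σ_y = 643.0 → σ = 22.8 MPa, n = 28.2
  option U: E = 309.3, α = 11.3, σ_y = 274.0 → σ = 350 MPa, n = 0.784
  option S: E = 63.10, α = 3.24, σ_y = 39.02 → σ = 20.4 MPa, n = 1.91
Option U has the lowest safety factor, n = 0.784.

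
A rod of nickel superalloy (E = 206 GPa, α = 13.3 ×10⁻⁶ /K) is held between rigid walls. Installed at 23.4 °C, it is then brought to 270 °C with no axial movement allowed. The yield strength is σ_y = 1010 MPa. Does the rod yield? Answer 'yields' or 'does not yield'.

does not yield

ΔT = 246.6 K. Constrained thermal stress σ = E·α·ΔT = 206.0×10³ MPa × 13.3×10⁻⁶ × 246.6 = 676 MPa (compressive).
Compare to σ_y = 1010 MPa: σ < σ_y, so it does not yield.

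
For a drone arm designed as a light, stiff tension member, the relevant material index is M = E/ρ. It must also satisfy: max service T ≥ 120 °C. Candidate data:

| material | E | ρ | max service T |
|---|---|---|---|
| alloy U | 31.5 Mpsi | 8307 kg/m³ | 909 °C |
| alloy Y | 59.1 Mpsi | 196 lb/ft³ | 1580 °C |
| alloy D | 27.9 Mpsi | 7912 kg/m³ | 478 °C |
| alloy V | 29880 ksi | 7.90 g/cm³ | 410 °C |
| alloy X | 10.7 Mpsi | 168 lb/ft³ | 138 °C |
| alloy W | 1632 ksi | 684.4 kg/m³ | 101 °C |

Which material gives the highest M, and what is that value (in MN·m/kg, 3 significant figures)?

Screen on constraints: max service T ≥ 120 °C. Survivors: alloy U, alloy Y, alloy D, alloy V, alloy X.
Convert each candidate to consistent units, then evaluate M:
  alloy U: E = 217.2 GPa, ρ = 8307 kg/m³
  alloy Y: E = 407.5 GPa, ρ = 3140 kg/m³
  alloy D: E = 192.4 GPa, ρ = 7912 kg/m³
  alloy V: E = 206.0 GPa, ρ = 7900 kg/m³
  alloy X: E = 73.77 GPa, ρ = 2691 kg/m³
  alloy Y: M = 130 MN·m/kg
  alloy X: M = 27.4 MN·m/kg
  alloy U: M = 26.1 MN·m/kg
  alloy V: M = 26.1 MN·m/kg
  alloy D: M = 24.3 MN·m/kg
Alloy Y ranks first.

alloy Y, M = 130 MN·m/kg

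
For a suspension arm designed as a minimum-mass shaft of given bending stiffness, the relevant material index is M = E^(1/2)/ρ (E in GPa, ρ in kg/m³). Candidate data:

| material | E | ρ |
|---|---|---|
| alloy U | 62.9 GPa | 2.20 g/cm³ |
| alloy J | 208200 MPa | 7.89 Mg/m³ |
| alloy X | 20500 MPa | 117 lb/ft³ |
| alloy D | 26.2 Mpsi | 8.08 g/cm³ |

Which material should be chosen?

Normalizing units and computing the index:
  alloy U: E = 62.90 GPa, ρ = 2200 kg/m³
  alloy J: E = 208.2 GPa, ρ = 7890 kg/m³
  alloy X: E = 20.50 GPa, ρ = 1874 kg/m³
  alloy D: E = 180.6 GPa, ρ = 8080 kg/m³
  alloy U: M = 3.60×10⁻³
  alloy X: M = 2.42×10⁻³
  alloy J: M = 1.83×10⁻³
  alloy D: M = 1.66×10⁻³
Highest index: alloy U.

alloy U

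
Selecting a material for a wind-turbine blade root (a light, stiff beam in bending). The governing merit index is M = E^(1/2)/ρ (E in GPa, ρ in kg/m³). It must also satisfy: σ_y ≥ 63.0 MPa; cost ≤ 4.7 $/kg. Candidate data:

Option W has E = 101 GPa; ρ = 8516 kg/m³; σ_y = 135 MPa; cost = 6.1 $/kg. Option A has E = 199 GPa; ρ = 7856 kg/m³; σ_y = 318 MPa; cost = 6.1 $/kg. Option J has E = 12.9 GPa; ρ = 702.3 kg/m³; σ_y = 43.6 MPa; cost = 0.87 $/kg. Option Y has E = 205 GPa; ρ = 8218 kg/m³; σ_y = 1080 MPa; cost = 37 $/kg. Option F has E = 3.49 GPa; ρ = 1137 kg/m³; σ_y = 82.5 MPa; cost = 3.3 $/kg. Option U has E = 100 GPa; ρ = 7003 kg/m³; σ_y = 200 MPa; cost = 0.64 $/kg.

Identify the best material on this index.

option F

Screen on constraints: σ_y ≥ 63.0 MPa; cost ≤ 4.7 $/kg. Survivors: option F, option U.
Computing M directly (units already consistent):
  option F: M = 1.64×10⁻³
  option U: M = 1.43×10⁻³
Highest index: option F.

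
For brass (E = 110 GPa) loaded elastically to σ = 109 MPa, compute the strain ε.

ε = σ/E = 109 / 110000 = 9.91×10⁻⁴.

9.91×10⁻⁴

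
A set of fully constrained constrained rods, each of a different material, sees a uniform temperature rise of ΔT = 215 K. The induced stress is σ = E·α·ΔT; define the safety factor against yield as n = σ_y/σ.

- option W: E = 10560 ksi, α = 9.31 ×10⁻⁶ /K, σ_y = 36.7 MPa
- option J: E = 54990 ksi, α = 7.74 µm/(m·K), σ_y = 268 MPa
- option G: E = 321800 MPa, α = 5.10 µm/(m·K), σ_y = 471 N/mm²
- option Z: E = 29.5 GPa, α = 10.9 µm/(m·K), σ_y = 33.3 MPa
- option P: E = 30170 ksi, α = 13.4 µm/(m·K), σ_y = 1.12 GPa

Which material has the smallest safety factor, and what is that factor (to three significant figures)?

Converting E to GPa, α to ×10⁻⁶/K, σ_y to MPa, then σ and n for each:
  option W: E = 72.81, α = 9.31, σ_y = 36.70 → σ = 146 MPa, n = 0.252
  option J: E = 379.1, α = 7.74, σ_y = 268.0 → σ = 631 MPa, n = 0.425
  option G: E = 321.8, α = 5.10, σ_y = 471.0 → σ = 353 MPa, n = 1.33
  option Z: E = 29.50, α = 10.9, σ_y = 33.30 → σ = 69.1 MPa, n = 0.482
  option P: E = 208.0, α = 13.4, σ_y = 1120 → σ = 599 MPa, n = 1.87
Smallest n: option W with n = 0.252.

option W, n = 0.252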